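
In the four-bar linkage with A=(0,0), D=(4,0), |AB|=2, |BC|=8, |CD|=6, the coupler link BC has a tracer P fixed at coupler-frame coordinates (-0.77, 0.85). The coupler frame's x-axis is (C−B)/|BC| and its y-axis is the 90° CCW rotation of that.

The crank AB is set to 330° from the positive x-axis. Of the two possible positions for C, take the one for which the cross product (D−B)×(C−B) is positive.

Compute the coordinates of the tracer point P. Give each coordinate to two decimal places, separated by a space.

0.59 -1.13

A=(0,0), D=(4.00,0)
B = A + 2.00·(cos330°, sin330°) = (1.7321, -1.0000)
|BD| = 2.4786
circle(B,8.00) ∩ circle(D,6.00): a=6.8876, h=4.0695
  candidates: C₊=(6.3924,5.5024) cross=10.087; C₋=(9.6761,-1.9448) cross=-10.087
  mode + wants cross > 0 → take C=(6.3924,5.5024) (cross=10.087)
ex = (C−B)/|BC| = (0.5825,0.8128); ey = (-0.8128,0.5825)
P = B + -0.77·ex + 0.85·ey = (0.5926,-1.1307)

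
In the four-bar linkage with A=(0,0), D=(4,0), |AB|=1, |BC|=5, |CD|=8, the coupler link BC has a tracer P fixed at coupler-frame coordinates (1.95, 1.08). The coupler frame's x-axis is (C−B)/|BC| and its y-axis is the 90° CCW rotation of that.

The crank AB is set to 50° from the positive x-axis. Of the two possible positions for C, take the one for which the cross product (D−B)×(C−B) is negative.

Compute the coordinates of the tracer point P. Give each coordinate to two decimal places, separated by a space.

A=(0,0), D=(4.00,0)
B = A + 1.00·(cos50°, sin50°) = (0.6428, 0.7660)
|BD| = 3.4435
circle(B,5.00) ∩ circle(D,8.00): a=-3.9411, h=3.0770
  candidates: C₊=(-2.5150,4.6427) cross=10.596; C₋=(-3.8841,-1.3571) cross=-10.596
  mode - wants cross < 0 → take C=(-3.8841,-1.3571) (cross=-10.596)
ex = (C−B)/|BC| = (-0.9054,-0.4246); ey = (0.4246,-0.9054)
P = B + 1.95·ex + 1.08·ey = (-0.6641,-1.0398)

-0.66 -1.04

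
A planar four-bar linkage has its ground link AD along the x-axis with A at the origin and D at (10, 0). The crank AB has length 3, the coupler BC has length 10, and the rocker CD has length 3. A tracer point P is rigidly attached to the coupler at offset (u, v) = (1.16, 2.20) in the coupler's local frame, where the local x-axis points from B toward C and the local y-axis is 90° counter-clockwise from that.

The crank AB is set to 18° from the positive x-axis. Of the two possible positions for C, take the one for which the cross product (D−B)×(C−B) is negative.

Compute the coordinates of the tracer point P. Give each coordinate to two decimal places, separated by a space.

4.54 2.76

A=(0,0), D=(10.00,0)
B = A + 3.00·(cos18°, sin18°) = (2.8532, 0.9271)
|BD| = 7.2067
circle(B,10.00) ∩ circle(D,3.00): a=9.9169, h=1.2864
  candidates: C₊=(12.8532,0.9271) cross=9.271; C₋=(12.5222,-1.6243) cross=-9.271
  mode - wants cross < 0 → take C=(12.5222,-1.6243) (cross=-9.271)
ex = (C−B)/|BC| = (0.9669,-0.2551); ey = (0.2551,0.9669)
P = B + 1.16·ex + 2.20·ey = (4.5361,2.7583)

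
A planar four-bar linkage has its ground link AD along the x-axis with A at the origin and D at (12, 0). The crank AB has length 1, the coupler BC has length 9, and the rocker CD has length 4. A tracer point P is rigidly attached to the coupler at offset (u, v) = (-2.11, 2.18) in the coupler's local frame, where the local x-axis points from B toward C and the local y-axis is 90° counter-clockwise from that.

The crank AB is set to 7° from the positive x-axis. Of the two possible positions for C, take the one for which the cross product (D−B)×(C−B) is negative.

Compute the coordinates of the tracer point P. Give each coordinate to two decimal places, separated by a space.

A=(0,0), D=(12.00,0)
B = A + 1.00·(cos7°, sin7°) = (0.9925, 0.1219)
|BD| = 11.0081
circle(B,9.00) ∩ circle(D,4.00): a=8.4564, h=3.0804
  candidates: C₊=(9.4826,3.1085) cross=33.909; C₋=(9.4144,-3.0520) cross=-33.909
  mode - wants cross < 0 → take C=(9.4144,-3.0520) (cross=-33.909)
ex = (C−B)/|BC| = (0.9358,-0.3526); ey = (0.3526,0.9358)
P = B + -2.11·ex + 2.18·ey = (-0.2131,2.9059)

-0.21 2.91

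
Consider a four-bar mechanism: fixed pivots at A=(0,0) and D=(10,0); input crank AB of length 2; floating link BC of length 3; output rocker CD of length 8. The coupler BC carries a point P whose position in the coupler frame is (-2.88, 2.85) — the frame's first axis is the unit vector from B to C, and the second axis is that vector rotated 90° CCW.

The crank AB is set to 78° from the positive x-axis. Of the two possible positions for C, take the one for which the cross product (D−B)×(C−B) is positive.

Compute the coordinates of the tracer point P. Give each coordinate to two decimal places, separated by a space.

-3.57 2.67

A=(0,0), D=(10.00,0)
B = A + 2.00·(cos78°, sin78°) = (0.4158, 1.9563)
|BD| = 9.7818
circle(B,3.00) ∩ circle(D,8.00): a=2.0796, h=2.1623
  candidates: C₊=(2.8858,3.6590) cross=21.151; C₋=(2.0209,-0.5782) cross=-21.151
  mode + wants cross > 0 → take C=(2.8858,3.6590) (cross=21.151)
ex = (C−B)/|BC| = (0.8233,0.5676); ey = (-0.5676,0.8233)
P = B + -2.88·ex + 2.85·ey = (-3.5729,2.6682)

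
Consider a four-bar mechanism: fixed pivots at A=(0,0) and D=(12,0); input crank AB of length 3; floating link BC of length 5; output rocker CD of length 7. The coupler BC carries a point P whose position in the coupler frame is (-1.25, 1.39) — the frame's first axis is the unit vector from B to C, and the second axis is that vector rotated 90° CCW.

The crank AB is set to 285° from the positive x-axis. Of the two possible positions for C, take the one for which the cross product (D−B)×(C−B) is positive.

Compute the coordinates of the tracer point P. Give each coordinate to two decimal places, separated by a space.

A=(0,0), D=(12.00,0)
B = A + 3.00·(cos285°, sin285°) = (0.7765, -2.8978)
|BD| = 11.5916
circle(B,5.00) ∩ circle(D,7.00): a=4.7606, h=1.5287
  candidates: C₊=(5.0037,-0.2275) cross=17.720; C₋=(5.7680,-3.1879) cross=-17.720
  mode + wants cross > 0 → take C=(5.0037,-0.2275) (cross=17.720)
ex = (C−B)/|BC| = (0.8454,0.5341); ey = (-0.5341,0.8454)
P = B + -1.25·ex + 1.39·ey = (-1.0227,-2.3902)

-1.02 -2.39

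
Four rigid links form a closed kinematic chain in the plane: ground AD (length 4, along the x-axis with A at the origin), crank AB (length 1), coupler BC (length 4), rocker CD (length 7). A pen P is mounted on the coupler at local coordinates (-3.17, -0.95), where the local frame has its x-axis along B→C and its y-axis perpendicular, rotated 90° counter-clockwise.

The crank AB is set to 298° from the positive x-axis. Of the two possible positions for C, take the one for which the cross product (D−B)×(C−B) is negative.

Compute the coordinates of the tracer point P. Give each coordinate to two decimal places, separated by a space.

A=(0,0), D=(4.00,0)
B = A + 1.00·(cos298°, sin298°) = (0.4695, -0.8829)
|BD| = 3.6393
circle(B,4.00) ∩ circle(D,7.00): a=-2.7143, h=2.9382
  candidates: C₊=(-2.8765,1.3089) cross=10.693; C₋=(-1.4508,-4.3919) cross=-10.693
  mode - wants cross < 0 → take C=(-1.4508,-4.3919) (cross=-10.693)
ex = (C−B)/|BC| = (-0.4801,-0.8772); ey = (0.8772,-0.4801)
P = B + -3.17·ex + -0.95·ey = (1.1580,2.3539)

1.16 2.35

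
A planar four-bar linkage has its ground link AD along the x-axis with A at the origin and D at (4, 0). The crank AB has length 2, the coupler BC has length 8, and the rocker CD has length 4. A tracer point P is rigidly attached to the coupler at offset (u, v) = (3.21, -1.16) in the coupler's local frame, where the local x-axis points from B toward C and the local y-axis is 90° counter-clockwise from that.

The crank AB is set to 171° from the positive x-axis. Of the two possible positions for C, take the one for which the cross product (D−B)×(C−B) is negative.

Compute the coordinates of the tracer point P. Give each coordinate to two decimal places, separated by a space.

A=(0,0), D=(4.00,0)
B = A + 2.00·(cos171°, sin171°) = (-1.9754, 0.3129)
|BD| = 5.9836
circle(B,8.00) ∩ circle(D,4.00): a=7.0028, h=3.8680
  candidates: C₊=(5.2201,3.8094) cross=23.144; C₋=(4.8156,-3.9160) cross=-23.144
  mode - wants cross < 0 → take C=(4.8156,-3.9160) (cross=-23.144)
ex = (C−B)/|BC| = (0.8489,-0.5286); ey = (0.5286,0.8489)
P = B + 3.21·ex + -1.16·ey = (0.1363,-2.3686)

0.14 -2.37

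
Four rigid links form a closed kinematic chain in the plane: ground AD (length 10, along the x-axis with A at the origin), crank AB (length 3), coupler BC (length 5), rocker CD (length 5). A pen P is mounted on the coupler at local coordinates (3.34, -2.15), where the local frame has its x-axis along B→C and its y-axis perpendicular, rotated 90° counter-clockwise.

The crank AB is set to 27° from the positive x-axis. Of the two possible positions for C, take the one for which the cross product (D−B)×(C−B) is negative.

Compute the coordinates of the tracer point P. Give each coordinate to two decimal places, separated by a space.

3.01 -2.60

A=(0,0), D=(10.00,0)
B = A + 3.00·(cos27°, sin27°) = (2.6730, 1.3620)
|BD| = 7.4525
circle(B,5.00) ∩ circle(D,5.00): a=3.7262, h=3.3339
  candidates: C₊=(6.9458,3.9588) cross=24.846; C₋=(5.7272,-2.5968) cross=-24.846
  mode - wants cross < 0 → take C=(5.7272,-2.5968) (cross=-24.846)
ex = (C−B)/|BC| = (0.6108,-0.7918); ey = (0.7918,0.6108)
P = B + 3.34·ex + -2.15·ey = (3.0110,-2.5958)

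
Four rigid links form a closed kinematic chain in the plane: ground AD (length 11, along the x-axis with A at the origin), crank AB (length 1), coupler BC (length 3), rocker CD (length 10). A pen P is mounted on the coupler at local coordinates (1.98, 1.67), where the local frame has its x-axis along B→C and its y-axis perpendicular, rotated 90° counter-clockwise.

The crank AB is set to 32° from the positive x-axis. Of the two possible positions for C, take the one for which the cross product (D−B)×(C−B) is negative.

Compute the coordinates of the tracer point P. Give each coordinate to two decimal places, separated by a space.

A=(0,0), D=(11.00,0)
B = A + 1.00·(cos32°, sin32°) = (0.8480, 0.5299)
|BD| = 10.1658
circle(B,3.00) ∩ circle(D,10.00): a=0.6071, h=2.9379
  candidates: C₊=(1.6075,3.4322) cross=29.866; C₋=(1.3012,-2.4357) cross=-29.866
  mode - wants cross < 0 → take C=(1.3012,-2.4357) (cross=-29.866)
ex = (C−B)/|BC| = (0.1510,-0.9885); ey = (0.9885,0.1510)
P = B + 1.98·ex + 1.67·ey = (2.7979,-1.1751)

2.80 -1.18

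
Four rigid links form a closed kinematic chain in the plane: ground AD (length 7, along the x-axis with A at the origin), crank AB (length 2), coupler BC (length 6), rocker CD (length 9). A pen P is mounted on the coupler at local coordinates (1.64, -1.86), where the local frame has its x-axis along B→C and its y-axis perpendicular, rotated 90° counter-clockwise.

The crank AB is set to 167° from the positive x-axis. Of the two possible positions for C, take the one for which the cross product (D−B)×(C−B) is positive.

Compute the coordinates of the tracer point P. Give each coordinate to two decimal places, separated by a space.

0.39 1.27

A=(0,0), D=(7.00,0)
B = A + 2.00·(cos167°, sin167°) = (-1.9487, 0.4499)
|BD| = 8.9600
circle(B,6.00) ∩ circle(D,9.00): a=1.9689, h=5.6678
  candidates: C₊=(0.3022,6.0117) cross=50.783; C₋=(-0.2669,-5.3096) cross=-50.783
  mode + wants cross > 0 → take C=(0.3022,6.0117) (cross=50.783)
ex = (C−B)/|BC| = (0.3752,0.9270); ey = (-0.9270,0.3752)
P = B + 1.64·ex + -1.86·ey = (0.3907,1.2723)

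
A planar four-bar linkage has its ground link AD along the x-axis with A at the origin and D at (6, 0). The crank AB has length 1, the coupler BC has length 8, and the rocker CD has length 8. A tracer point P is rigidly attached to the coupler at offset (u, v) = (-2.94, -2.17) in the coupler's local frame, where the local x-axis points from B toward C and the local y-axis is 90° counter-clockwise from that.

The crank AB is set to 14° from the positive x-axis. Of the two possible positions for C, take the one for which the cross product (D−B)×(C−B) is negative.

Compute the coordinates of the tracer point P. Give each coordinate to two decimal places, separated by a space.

-1.91 2.49

A=(0,0), D=(6.00,0)
B = A + 1.00·(cos14°, sin14°) = (0.9703, 0.2419)
|BD| = 5.0355
circle(B,8.00) ∩ circle(D,8.00): a=2.5178, h=7.5935
  candidates: C₊=(3.8500,7.7057) cross=38.237; C₋=(3.1203,-7.4637) cross=-38.237
  mode - wants cross < 0 → take C=(3.1203,-7.4637) (cross=-38.237)
ex = (C−B)/|BC| = (0.2688,-0.9632); ey = (0.9632,0.2688)
P = B + -2.94·ex + -2.17·ey = (-1.9100,2.4906)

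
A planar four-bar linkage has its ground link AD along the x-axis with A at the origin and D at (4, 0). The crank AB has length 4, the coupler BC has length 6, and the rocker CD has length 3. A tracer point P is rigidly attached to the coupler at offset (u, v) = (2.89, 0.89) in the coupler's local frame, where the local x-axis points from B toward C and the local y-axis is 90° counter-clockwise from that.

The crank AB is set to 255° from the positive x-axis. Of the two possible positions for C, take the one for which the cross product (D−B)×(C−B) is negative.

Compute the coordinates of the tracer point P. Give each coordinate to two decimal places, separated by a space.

1.67 -2.51

A=(0,0), D=(4.00,0)
B = A + 4.00·(cos255°, sin255°) = (-1.0353, -3.8637)
|BD| = 6.3468
circle(B,6.00) ∩ circle(D,3.00): a=5.3005, h=2.8116
  candidates: C₊=(1.4583,1.5936) cross=17.845; C₋=(4.8815,-2.8676) cross=-17.845
  mode - wants cross < 0 → take C=(4.8815,-2.8676) (cross=-17.845)
ex = (C−B)/|BC| = (0.9861,0.1660); ey = (-0.1660,0.9861)
P = B + 2.89·ex + 0.89·ey = (1.6669,-2.5063)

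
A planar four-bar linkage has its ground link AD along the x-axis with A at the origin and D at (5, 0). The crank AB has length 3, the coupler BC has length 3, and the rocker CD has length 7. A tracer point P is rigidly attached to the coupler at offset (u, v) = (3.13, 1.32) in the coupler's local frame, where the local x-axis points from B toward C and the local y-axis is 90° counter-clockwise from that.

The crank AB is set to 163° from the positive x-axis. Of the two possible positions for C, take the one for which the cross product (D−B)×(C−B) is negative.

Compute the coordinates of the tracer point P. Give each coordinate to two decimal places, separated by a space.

A=(0,0), D=(5.00,0)
B = A + 3.00·(cos163°, sin163°) = (-2.8689, 0.8771)
|BD| = 7.9176
circle(B,3.00) ∩ circle(D,7.00): a=1.4328, h=2.6357
  candidates: C₊=(-1.1529,3.3379) cross=20.869; C₋=(-1.7369,-1.9011) cross=-20.869
  mode - wants cross < 0 → take C=(-1.7369,-1.9011) (cross=-20.869)
ex = (C−B)/|BC| = (0.3773,-0.9261); ey = (0.9261,0.3773)
P = B + 3.13·ex + 1.32·ey = (-0.4654,-1.5234)

-0.47 -1.52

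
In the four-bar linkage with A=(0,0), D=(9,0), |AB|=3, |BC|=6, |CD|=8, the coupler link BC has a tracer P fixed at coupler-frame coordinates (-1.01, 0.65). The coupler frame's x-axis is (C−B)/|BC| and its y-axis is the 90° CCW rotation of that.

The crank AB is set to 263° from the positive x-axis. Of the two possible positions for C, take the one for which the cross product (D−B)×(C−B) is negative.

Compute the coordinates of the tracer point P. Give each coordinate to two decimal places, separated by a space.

A=(0,0), D=(9.00,0)
B = A + 3.00·(cos263°, sin263°) = (-0.3656, -2.9776)
|BD| = 9.8276
circle(B,6.00) ∩ circle(D,8.00): a=3.4892, h=4.8811
  candidates: C₊=(1.4807,2.7312) cross=47.970; C₋=(4.4385,-6.5721) cross=-47.970
  mode - wants cross < 0 → take C=(4.4385,-6.5721) (cross=-47.970)
ex = (C−B)/|BC| = (0.8007,-0.5991); ey = (0.5991,0.8007)
P = B + -1.01·ex + 0.65·ey = (-0.7849,-1.8521)

-0.78 -1.85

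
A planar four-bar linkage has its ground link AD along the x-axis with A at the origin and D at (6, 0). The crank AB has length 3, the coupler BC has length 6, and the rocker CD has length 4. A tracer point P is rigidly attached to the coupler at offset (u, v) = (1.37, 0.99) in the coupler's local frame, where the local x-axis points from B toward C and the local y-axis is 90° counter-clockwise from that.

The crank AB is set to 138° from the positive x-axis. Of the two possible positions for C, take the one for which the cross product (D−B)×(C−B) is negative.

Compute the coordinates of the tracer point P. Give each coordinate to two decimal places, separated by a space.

-0.54 1.91

A=(0,0), D=(6.00,0)
B = A + 3.00·(cos138°, sin138°) = (-2.2294, 2.0074)
|BD| = 8.4707
circle(B,6.00) ∩ circle(D,4.00): a=5.4159, h=2.5823
  candidates: C₊=(3.6441,3.2326) cross=21.874; C₋=(2.4202,-1.7848) cross=-21.874
  mode - wants cross < 0 → take C=(2.4202,-1.7848) (cross=-21.874)
ex = (C−B)/|BC| = (0.7749,-0.6320); ey = (0.6320,0.7749)
P = B + 1.37·ex + 0.99·ey = (-0.5421,1.9087)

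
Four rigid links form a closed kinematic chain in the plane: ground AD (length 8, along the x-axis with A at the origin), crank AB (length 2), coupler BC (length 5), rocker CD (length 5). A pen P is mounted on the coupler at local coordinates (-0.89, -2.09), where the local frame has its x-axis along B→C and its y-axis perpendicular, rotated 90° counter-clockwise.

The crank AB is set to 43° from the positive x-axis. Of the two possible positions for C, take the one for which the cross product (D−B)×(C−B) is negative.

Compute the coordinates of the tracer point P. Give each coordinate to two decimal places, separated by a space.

-0.79 1.09

A=(0,0), D=(8.00,0)
B = A + 2.00·(cos43°, sin43°) = (1.4627, 1.3640)
|BD| = 6.6781
circle(B,5.00) ∩ circle(D,5.00): a=3.3390, h=3.7217
  candidates: C₊=(5.4915,4.3252) cross=24.854; C₋=(3.9712,-2.9612) cross=-24.854
  mode - wants cross < 0 → take C=(3.9712,-2.9612) (cross=-24.854)
ex = (C−B)/|BC| = (0.5017,-0.8650); ey = (0.8650,0.5017)
P = B + -0.89·ex + -2.09·ey = (-0.7917,1.0853)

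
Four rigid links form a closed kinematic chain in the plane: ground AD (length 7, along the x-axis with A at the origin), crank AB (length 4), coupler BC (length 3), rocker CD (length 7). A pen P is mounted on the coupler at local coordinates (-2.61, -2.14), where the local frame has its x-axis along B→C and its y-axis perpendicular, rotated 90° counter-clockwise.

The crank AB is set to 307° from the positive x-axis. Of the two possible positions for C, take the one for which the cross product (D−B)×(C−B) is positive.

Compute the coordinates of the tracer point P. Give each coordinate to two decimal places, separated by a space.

5.78 -3.24

A=(0,0), D=(7.00,0)
B = A + 4.00·(cos307°, sin307°) = (2.4073, -3.1945)
|BD| = 5.5945
circle(B,3.00) ∩ circle(D,7.00): a=-0.7777, h=2.8974
  candidates: C₊=(0.1143,-1.2600) cross=16.210; C₋=(3.4233,-6.0172) cross=-16.210
  mode + wants cross > 0 → take C=(0.1143,-1.2600) (cross=16.210)
ex = (C−B)/|BC| = (-0.7643,0.6448); ey = (-0.6448,-0.7643)
P = B + -2.61·ex + -2.14·ey = (5.7821,-3.2420)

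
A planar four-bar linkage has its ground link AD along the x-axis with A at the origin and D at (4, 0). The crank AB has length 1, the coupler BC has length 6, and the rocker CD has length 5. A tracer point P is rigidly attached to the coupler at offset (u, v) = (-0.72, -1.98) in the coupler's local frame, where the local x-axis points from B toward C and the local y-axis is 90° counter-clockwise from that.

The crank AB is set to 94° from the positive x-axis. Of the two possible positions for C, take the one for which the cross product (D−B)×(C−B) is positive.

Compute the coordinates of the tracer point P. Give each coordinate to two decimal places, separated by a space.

0.71 -0.96

A=(0,0), D=(4.00,0)
B = A + 1.00·(cos94°, sin94°) = (-0.0698, 0.9976)
|BD| = 4.1902
circle(B,6.00) ∩ circle(D,5.00): a=3.4077, h=4.9384
  candidates: C₊=(4.4156,4.9827) cross=20.693; C₋=(2.0643,-4.6101) cross=-20.693
  mode + wants cross > 0 → take C=(4.4156,4.9827) (cross=20.693)
ex = (C−B)/|BC| = (0.7476,0.6642); ey = (-0.6642,0.7476)
P = B + -0.72·ex + -1.98·ey = (0.7071,-0.9608)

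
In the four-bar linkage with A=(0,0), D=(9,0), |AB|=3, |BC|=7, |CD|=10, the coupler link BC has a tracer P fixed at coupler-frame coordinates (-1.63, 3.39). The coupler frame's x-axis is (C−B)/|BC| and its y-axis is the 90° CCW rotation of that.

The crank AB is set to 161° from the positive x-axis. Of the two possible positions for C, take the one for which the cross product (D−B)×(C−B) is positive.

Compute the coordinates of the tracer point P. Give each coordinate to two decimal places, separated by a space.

A=(0,0), D=(9.00,0)
B = A + 3.00·(cos161°, sin161°) = (-2.8366, 0.9767)
|BD| = 11.8768
circle(B,7.00) ∩ circle(D,10.00): a=3.7913, h=5.8844
  candidates: C₊=(1.4259,6.5293) cross=69.887; C₋=(0.4580,-5.1995) cross=-69.887
  mode + wants cross > 0 → take C=(1.4259,6.5293) (cross=69.887)
ex = (C−B)/|BC| = (0.6089,0.7932); ey = (-0.7932,0.6089)
P = B + -1.63·ex + 3.39·ey = (-6.5182,1.7480)

-6.52 1.75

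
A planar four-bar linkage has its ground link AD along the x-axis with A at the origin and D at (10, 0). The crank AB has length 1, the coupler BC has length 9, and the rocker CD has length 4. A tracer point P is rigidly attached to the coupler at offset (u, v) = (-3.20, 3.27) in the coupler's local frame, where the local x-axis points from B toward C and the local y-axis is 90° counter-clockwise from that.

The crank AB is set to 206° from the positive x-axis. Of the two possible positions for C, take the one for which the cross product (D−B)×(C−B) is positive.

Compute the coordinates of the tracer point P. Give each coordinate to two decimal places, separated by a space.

-5.11 1.34

A=(0,0), D=(10.00,0)
B = A + 1.00·(cos206°, sin206°) = (-0.8988, -0.4384)
|BD| = 10.9076
circle(B,9.00) ∩ circle(D,4.00): a=8.4334, h=3.1430
  candidates: C₊=(7.4015,3.0410) cross=34.282; C₋=(7.6541,-3.2399) cross=-34.282
  mode + wants cross > 0 → take C=(7.4015,3.0410) (cross=34.282)
ex = (C−B)/|BC| = (0.9222,0.3866); ey = (-0.3866,0.9222)
P = B + -3.20·ex + 3.27·ey = (-5.1142,1.3403)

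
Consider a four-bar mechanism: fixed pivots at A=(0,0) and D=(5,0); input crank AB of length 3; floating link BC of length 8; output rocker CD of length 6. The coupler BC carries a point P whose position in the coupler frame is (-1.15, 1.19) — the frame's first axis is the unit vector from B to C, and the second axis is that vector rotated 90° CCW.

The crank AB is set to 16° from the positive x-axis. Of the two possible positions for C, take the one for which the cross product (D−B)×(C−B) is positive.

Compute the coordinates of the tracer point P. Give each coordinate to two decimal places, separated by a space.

1.68 1.96

A=(0,0), D=(5.00,0)
B = A + 3.00·(cos16°, sin16°) = (2.8838, 0.8269)
|BD| = 2.2720
circle(B,8.00) ∩ circle(D,6.00): a=7.2979, h=3.2773
  candidates: C₊=(10.8740,1.2234) cross=7.446; C₋=(8.4884,-4.8817) cross=-7.446
  mode + wants cross > 0 → take C=(10.8740,1.2234) (cross=7.446)
ex = (C−B)/|BC| = (0.9988,0.0496); ey = (-0.0496,0.9988)
P = B + -1.15·ex + 1.19·ey = (1.6762,1.9585)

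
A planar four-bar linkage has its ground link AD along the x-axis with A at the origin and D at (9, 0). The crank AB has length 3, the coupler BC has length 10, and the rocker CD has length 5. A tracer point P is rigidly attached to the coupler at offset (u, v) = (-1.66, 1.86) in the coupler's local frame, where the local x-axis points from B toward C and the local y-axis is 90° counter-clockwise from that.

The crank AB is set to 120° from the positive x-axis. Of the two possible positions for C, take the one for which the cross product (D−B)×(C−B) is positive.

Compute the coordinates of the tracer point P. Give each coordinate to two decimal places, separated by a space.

-3.55 4.02

A=(0,0), D=(9.00,0)
B = A + 3.00·(cos120°, sin120°) = (-1.5000, 2.5981)
|BD| = 10.8167
circle(B,10.00) ∩ circle(D,5.00): a=8.8752, h=4.6077
  candidates: C₊=(8.2221,4.9391) cross=49.840; C₋=(6.0087,-4.0065) cross=-49.840
  mode + wants cross > 0 → take C=(8.2221,4.9391) (cross=49.840)
ex = (C−B)/|BC| = (0.9722,0.2341); ey = (-0.2341,0.9722)
P = B + -1.66·ex + 1.86·ey = (-3.5493,4.0178)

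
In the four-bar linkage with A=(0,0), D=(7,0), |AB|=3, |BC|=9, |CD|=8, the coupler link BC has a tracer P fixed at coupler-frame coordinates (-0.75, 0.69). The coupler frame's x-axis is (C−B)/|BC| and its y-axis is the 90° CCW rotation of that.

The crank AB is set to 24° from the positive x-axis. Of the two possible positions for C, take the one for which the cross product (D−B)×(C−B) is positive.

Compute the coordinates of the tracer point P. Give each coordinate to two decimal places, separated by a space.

A=(0,0), D=(7.00,0)
B = A + 3.00·(cos24°, sin24°) = (2.7406, 1.2202)
|BD| = 4.4307
circle(B,9.00) ∩ circle(D,8.00): a=4.1338, h=7.9945
  candidates: C₊=(8.9162,7.7671) cross=35.421; C₋=(4.5129,-7.6036) cross=-35.421
  mode + wants cross > 0 → take C=(8.9162,7.7671) (cross=35.421)
ex = (C−B)/|BC| = (0.6862,0.7274); ey = (-0.7274,0.6862)
P = B + -0.75·ex + 0.69·ey = (1.7241,1.1481)

1.72 1.15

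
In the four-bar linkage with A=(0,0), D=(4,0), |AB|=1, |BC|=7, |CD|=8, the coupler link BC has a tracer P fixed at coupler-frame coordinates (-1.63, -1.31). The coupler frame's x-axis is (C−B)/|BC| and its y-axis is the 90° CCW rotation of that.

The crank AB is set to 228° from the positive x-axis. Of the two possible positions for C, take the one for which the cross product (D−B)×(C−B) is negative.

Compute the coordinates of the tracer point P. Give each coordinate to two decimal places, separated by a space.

-2.37 0.48

A=(0,0), D=(4.00,0)
B = A + 1.00·(cos228°, sin228°) = (-0.6691, -0.7431)
|BD| = 4.7279
circle(B,7.00) ∩ circle(D,8.00): a=0.7776, h=6.9567
  candidates: C₊=(-0.9946,6.2493) cross=32.890; C₋=(1.1923,-7.4911) cross=-32.890
  mode - wants cross < 0 → take C=(1.1923,-7.4911) (cross=-32.890)
ex = (C−B)/|BC| = (0.2659,-0.9640); ey = (0.9640,0.2659)
P = B + -1.63·ex + -1.31·ey = (-2.3654,0.4798)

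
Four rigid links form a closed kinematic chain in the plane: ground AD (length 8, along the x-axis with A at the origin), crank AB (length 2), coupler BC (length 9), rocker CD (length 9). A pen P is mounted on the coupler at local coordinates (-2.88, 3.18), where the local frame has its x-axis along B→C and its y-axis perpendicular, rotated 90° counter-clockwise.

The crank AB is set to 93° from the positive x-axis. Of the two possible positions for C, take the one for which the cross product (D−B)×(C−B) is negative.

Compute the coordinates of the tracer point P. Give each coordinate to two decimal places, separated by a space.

A=(0,0), D=(8.00,0)
B = A + 2.00·(cos93°, sin93°) = (-0.1047, 1.9973)
|BD| = 8.3471
circle(B,9.00) ∩ circle(D,9.00): a=4.1736, h=7.9738
  candidates: C₊=(5.8556,8.7408) cross=66.558; C₋=(2.0397,-6.7435) cross=-66.558
  mode - wants cross < 0 → take C=(2.0397,-6.7435) (cross=-66.558)
ex = (C−B)/|BC| = (0.2383,-0.9712); ey = (0.9712,0.2383)
P = B + -2.88·ex + 3.18·ey = (2.2975,5.5520)

2.30 5.55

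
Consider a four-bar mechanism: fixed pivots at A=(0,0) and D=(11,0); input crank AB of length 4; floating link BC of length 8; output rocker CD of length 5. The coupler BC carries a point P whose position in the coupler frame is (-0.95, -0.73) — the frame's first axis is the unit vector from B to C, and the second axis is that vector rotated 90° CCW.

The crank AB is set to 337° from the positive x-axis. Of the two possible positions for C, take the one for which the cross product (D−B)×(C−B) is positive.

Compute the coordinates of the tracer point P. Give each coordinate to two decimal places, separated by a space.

A=(0,0), D=(11.00,0)
B = A + 4.00·(cos337°, sin337°) = (3.6820, -1.5629)
|BD| = 7.4830
circle(B,8.00) ∩ circle(D,5.00): a=6.3474, h=4.8693
  candidates: C₊=(8.8724,4.5248) cross=36.437; C₋=(10.9065,-4.9991) cross=-36.437
  mode + wants cross > 0 → take C=(8.8724,4.5248) (cross=36.437)
ex = (C−B)/|BC| = (0.6488,0.7610); ey = (-0.7610,0.6488)
P = B + -0.95·ex + -0.73·ey = (3.6212,-2.7595)

3.62 -2.76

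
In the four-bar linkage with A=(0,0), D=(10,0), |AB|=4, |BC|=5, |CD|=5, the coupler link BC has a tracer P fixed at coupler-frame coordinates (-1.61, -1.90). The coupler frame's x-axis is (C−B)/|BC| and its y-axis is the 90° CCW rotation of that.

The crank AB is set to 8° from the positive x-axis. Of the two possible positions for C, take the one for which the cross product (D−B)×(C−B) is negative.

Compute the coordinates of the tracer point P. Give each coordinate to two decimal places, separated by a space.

1.50 0.91

A=(0,0), D=(10.00,0)
B = A + 4.00·(cos8°, sin8°) = (3.9611, 0.5567)
|BD| = 6.0645
circle(B,5.00) ∩ circle(D,5.00): a=3.0323, h=3.9756
  candidates: C₊=(7.3455,4.2372) cross=24.110; C₋=(6.6156,-3.6805) cross=-24.110
  mode - wants cross < 0 → take C=(6.6156,-3.6805) (cross=-24.110)
ex = (C−B)/|BC| = (0.5309,-0.8474); ey = (0.8474,0.5309)
P = B + -1.61·ex + -1.90·ey = (1.4962,0.9123)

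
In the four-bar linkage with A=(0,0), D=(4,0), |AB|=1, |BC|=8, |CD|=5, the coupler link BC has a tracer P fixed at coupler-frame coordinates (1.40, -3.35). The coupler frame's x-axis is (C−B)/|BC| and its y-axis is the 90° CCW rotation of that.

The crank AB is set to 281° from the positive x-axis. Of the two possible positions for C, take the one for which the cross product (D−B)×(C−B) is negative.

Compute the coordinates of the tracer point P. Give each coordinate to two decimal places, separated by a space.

0.64 -4.58

A=(0,0), D=(4.00,0)
B = A + 1.00·(cos281°, sin281°) = (0.1908, -0.9816)
|BD| = 3.9336
circle(B,8.00) ∩ circle(D,5.00): a=6.9241, h=4.0072
  candidates: C₊=(5.8958,4.6266) cross=15.763; C₋=(7.8958,-3.1341) cross=-15.763
  mode - wants cross < 0 → take C=(7.8958,-3.1341) (cross=-15.763)
ex = (C−B)/|BC| = (0.9631,-0.2691); ey = (0.2691,0.9631)
P = B + 1.40·ex + -3.35·ey = (0.6378,-4.5848)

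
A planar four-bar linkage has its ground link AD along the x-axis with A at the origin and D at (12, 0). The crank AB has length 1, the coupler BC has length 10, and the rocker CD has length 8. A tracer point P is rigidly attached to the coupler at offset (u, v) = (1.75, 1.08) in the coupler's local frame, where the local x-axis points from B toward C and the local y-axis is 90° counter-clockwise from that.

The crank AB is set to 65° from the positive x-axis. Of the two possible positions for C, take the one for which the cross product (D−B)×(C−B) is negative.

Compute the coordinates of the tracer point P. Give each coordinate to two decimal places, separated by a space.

2.40 0.36

A=(0,0), D=(12.00,0)
B = A + 1.00·(cos65°, sin65°) = (0.4226, 0.9063)
|BD| = 11.6128
circle(B,10.00) ∩ circle(D,8.00): a=7.3564, h=6.7737
  candidates: C₊=(8.2852,7.0852) cross=78.662; C₋=(7.2279,-6.4209) cross=-78.662
  mode - wants cross < 0 → take C=(7.2279,-6.4209) (cross=-78.662)
ex = (C−B)/|BC| = (0.6805,-0.7327); ey = (0.7327,0.6805)
P = B + 1.75·ex + 1.08·ey = (2.4049,0.3590)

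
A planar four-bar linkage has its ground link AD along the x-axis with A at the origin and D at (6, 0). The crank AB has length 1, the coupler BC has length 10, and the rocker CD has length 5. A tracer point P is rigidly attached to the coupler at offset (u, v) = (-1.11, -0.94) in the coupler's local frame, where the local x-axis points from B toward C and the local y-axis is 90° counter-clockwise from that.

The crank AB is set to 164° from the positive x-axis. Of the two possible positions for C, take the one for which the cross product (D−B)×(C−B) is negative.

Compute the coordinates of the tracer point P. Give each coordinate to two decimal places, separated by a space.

-2.39 0.01

A=(0,0), D=(6.00,0)
B = A + 1.00·(cos164°, sin164°) = (-0.9613, 0.2756)
|BD| = 6.9667
circle(B,10.00) ∩ circle(D,5.00): a=8.8661, h=4.6252
  candidates: C₊=(8.0809,4.5464) cross=32.222; C₋=(7.7149,-4.6967) cross=-32.222
  mode - wants cross < 0 → take C=(7.7149,-4.6967) (cross=-32.222)
ex = (C−B)/|BC| = (0.8676,-0.4972); ey = (0.4972,0.8676)
P = B + -1.11·ex + -0.94·ey = (-2.3917,0.0120)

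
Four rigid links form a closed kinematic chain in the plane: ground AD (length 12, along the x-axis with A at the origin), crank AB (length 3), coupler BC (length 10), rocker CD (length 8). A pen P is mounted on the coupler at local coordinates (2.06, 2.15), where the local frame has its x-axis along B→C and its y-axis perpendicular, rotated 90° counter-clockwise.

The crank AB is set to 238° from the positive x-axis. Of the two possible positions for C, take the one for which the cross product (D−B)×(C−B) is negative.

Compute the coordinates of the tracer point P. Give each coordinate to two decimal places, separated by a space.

1.17 -1.43

A=(0,0), D=(12.00,0)
B = A + 3.00·(cos238°, sin238°) = (-1.5898, -2.5441)
|BD| = 13.8259
circle(B,10.00) ∩ circle(D,8.00): a=8.2148, h=5.7023
  candidates: C₊=(5.4355,4.5724) cross=78.839; C₋=(7.5341,-6.6375) cross=-78.839
  mode - wants cross < 0 → take C=(7.5341,-6.6375) (cross=-78.839)
ex = (C−B)/|BC| = (0.9124,-0.4093); ey = (0.4093,0.9124)
P = B + 2.06·ex + 2.15·ey = (1.1698,-1.4257)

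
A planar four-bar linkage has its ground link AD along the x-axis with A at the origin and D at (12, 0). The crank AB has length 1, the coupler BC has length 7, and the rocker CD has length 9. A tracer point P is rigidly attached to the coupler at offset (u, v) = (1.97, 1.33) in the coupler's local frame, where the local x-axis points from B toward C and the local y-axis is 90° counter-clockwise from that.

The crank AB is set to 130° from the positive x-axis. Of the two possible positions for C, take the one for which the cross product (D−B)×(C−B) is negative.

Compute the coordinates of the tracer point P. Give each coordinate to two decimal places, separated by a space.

1.67 0.23

A=(0,0), D=(12.00,0)
B = A + 1.00·(cos130°, sin130°) = (-0.6428, 0.7660)
|BD| = 12.6660
circle(B,7.00) ∩ circle(D,9.00): a=5.0698, h=4.8268
  candidates: C₊=(4.7096,5.2773) cross=61.136; C₋=(4.1258,-4.3585) cross=-61.136
  mode - wants cross < 0 → take C=(4.1258,-4.3585) (cross=-61.136)
ex = (C−B)/|BC| = (0.6812,-0.7321); ey = (0.7321,0.6812)
P = B + 1.97·ex + 1.33·ey = (1.6729,0.2299)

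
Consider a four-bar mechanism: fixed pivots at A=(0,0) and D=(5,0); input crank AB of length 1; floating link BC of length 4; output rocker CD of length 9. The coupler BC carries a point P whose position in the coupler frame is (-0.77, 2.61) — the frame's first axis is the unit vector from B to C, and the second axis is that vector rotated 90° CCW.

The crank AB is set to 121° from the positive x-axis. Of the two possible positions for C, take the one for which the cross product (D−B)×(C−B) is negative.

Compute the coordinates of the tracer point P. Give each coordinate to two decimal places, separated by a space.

1.52 -0.95

A=(0,0), D=(5.00,0)
B = A + 1.00·(cos121°, sin121°) = (-0.5150, 0.8572)
|BD| = 5.5813
circle(B,4.00) ∩ circle(D,9.00): a=-3.0324, h=2.6085
  candidates: C₊=(-3.1109,3.9004) cross=14.559; C₋=(-3.9121,-1.2547) cross=-14.559
  mode - wants cross < 0 → take C=(-3.9121,-1.2547) (cross=-14.559)
ex = (C−B)/|BC| = (-0.8493,-0.5280); ey = (0.5280,-0.8493)
P = B + -0.77·ex + 2.61·ey = (1.5169,-0.9529)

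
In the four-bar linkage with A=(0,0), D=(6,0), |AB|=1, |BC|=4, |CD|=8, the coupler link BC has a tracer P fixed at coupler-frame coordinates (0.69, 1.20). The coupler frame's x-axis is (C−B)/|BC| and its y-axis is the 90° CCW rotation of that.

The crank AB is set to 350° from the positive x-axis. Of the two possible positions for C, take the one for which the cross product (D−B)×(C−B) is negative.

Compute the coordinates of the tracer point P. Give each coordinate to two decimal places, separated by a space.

1.62 -1.40

A=(0,0), D=(6.00,0)
B = A + 1.00·(cos350°, sin350°) = (0.9848, -0.1736)
|BD| = 5.0182
circle(B,4.00) ∩ circle(D,8.00): a=-2.2735, h=3.2911
  candidates: C₊=(-1.4012,3.0368) cross=16.515; C₋=(-1.1734,-3.5414) cross=-16.515
  mode - wants cross < 0 → take C=(-1.1734,-3.5414) (cross=-16.515)
ex = (C−B)/|BC| = (-0.5396,-0.8419); ey = (0.8419,-0.5396)
P = B + 0.69·ex + 1.20·ey = (1.6228,-1.4021)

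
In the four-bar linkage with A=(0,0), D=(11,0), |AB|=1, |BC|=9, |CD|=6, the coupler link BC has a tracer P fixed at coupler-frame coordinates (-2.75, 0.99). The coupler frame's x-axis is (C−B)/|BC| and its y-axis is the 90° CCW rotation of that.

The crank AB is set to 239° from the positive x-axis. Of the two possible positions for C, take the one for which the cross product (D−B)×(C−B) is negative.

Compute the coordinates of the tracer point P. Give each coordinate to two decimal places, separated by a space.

-2.53 1.26

A=(0,0), D=(11.00,0)
B = A + 1.00·(cos239°, sin239°) = (-0.5150, -0.8572)
|BD| = 11.5469
circle(B,9.00) ∩ circle(D,6.00): a=7.7220, h=4.6228
  candidates: C₊=(6.8425,4.3261) cross=53.379; C₋=(7.5288,-4.8940) cross=-53.379
  mode - wants cross < 0 → take C=(7.5288,-4.8940) (cross=-53.379)
ex = (C−B)/|BC| = (0.8938,-0.4485); ey = (0.4485,0.8938)
P = B + -2.75·ex + 0.99·ey = (-2.5288,1.2611)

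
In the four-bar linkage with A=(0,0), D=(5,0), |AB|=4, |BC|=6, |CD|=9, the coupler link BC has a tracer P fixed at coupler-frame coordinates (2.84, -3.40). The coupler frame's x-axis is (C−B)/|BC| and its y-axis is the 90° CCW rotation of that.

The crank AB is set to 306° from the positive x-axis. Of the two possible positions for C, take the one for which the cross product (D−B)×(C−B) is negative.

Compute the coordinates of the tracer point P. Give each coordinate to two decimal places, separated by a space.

A=(0,0), D=(5.00,0)
B = A + 4.00·(cos306°, sin306°) = (2.3511, -3.2361)
|BD| = 4.1819
circle(B,6.00) ∩ circle(D,9.00): a=-3.2893, h=5.0180
  candidates: C₊=(-3.6154,-2.6030) cross=20.985; C₋=(4.1507,-8.9598) cross=-20.985
  mode - wants cross < 0 → take C=(4.1507,-8.9598) (cross=-20.985)
ex = (C−B)/|BC| = (0.2999,-0.9540); ey = (0.9540,0.2999)
P = B + 2.84·ex + -3.40·ey = (-0.0405,-6.9651)

-0.04 -6.97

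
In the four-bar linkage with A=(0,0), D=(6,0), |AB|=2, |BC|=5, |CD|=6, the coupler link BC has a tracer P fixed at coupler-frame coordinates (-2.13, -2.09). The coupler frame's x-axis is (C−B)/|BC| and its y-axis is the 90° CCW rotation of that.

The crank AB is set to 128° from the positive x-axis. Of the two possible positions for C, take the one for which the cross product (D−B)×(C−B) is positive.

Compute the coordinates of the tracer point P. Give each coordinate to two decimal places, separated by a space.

-1.44 -1.40

A=(0,0), D=(6.00,0)
B = A + 2.00·(cos128°, sin128°) = (-1.2313, 1.5760)
|BD| = 7.4011
circle(B,5.00) ∩ circle(D,6.00): a=2.9574, h=4.0316
  candidates: C₊=(2.5168,4.8854) cross=29.838; C₋=(0.7997,-2.9929) cross=-29.838
  mode + wants cross > 0 → take C=(2.5168,4.8854) (cross=29.838)
ex = (C−B)/|BC| = (0.7496,0.6619); ey = (-0.6619,0.7496)
P = B + -2.13·ex + -2.09·ey = (-1.4447,-1.4005)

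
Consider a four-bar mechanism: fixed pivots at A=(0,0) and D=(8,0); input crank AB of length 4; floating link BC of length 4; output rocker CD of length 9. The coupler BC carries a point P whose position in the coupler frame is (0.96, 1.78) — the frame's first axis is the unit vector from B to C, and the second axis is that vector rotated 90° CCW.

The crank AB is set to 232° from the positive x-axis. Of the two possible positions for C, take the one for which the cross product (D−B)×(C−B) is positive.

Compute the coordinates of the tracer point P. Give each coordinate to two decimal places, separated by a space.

A=(0,0), D=(8.00,0)
B = A + 4.00·(cos232°, sin232°) = (-2.4626, -3.1520)
|BD| = 10.9271
circle(B,4.00) ∩ circle(D,9.00): a=2.4893, h=3.1310
  candidates: C₊=(-0.9823,0.5640) cross=34.213; C₋=(0.8240,-5.4319) cross=-34.213
  mode + wants cross > 0 → take C=(-0.9823,0.5640) (cross=34.213)
ex = (C−B)/|BC| = (0.3701,0.9290); ey = (-0.9290,0.3701)
P = B + 0.96·ex + 1.78·ey = (-3.7610,-1.6015)

-3.76 -1.60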